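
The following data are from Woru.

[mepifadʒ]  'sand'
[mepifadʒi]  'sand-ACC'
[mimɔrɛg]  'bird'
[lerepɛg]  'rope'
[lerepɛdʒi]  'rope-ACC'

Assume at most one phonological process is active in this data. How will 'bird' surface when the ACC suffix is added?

The root 'rope' surfaces as [lerepɛg] and [lerepɛdʒi], with a stem-final [g] ~ [dʒ] alternation.
If /dʒ/ were underlying and a rule turned it into [g] in isolation, 'sand' would also alternate; but it has [dʒ] in both [mepifadʒ] and [mepifadʒi].
So /g/ is underlying, and a rule of palatalization before a front vowel — /g/ becomes palato-alveolar [dʒ] before a front vowel — gives [dʒ].
From [mimɔrɛg] the stem 'bird' is /mimɔrɛg/; before a front vowel this yields [mimɔrɛdʒi].

[mimɔrɛdʒi]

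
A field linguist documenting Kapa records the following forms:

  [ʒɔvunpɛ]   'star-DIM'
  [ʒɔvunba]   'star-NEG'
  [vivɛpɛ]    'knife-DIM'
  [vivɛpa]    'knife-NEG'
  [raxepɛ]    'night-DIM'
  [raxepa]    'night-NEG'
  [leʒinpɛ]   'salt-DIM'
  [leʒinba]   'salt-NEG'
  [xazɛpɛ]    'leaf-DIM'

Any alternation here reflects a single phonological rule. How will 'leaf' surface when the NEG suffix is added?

The NEG morpheme has two allomorphs, [-ba] and [-pa].
By contrast the DIM suffix keeps its initial [p] throughout — that segment must be underlying.
So the underlying form is /-ba/, and voiced stops become voiceless after a vowel.
After 'leaf', which ends in a vowel, the suffix surfaces as [-pa], giving [xazɛpa].

[xazɛpa]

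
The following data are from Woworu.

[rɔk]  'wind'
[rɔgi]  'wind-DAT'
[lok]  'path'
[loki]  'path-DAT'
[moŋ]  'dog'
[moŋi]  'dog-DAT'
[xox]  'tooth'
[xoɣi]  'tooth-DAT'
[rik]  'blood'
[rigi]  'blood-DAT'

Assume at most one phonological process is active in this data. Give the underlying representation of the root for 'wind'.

The root 'wind' surfaces as [rɔk] and [rɔgi], with a stem-final [k] ~ [g] alternation.
If /k/ were underlying and a rule turned it into [g] before the DAT suffix, 'path' would also alternate; but it has [k] in both [lok] and [loki].
So /g/ is underlying, and a rule of word-final obstruent devoicing — voiced obstruents become voiceless word-finally — gives [k].

/rɔg/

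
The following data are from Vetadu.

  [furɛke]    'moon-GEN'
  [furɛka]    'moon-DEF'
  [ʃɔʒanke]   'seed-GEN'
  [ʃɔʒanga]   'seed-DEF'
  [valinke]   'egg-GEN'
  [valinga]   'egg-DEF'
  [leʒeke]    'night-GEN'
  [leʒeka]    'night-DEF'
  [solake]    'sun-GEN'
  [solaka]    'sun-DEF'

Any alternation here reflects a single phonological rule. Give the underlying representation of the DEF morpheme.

/-ga/

The DEF morpheme has two allomorphs, [-ga] and [-ka].
The GEN suffix, which begins with [k], is invariant after every stem; so [k] is not altered by any rule here.
The DEF suffix is therefore /-ga/ underlyingly, with post-vocalic devoicing: voiced stops become voiceless after a vowel.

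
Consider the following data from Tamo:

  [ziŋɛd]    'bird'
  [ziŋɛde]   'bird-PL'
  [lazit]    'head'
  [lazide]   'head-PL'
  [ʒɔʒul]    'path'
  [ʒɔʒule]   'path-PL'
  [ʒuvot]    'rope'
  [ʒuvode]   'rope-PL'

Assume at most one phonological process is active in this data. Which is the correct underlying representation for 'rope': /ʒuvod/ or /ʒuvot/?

/ʒuvot/

The root 'rope' surfaces as [ʒuvot] and [ʒuvode], with a stem-final [t] ~ [d] alternation.
But 'bird' keeps [d] in both environments ([ziŋɛd], [ziŋɛde]), so there is no rule changing /d/ to [t] in isolation.
Therefore /t/ is basic and [d] is derived by intervocalic voicing (voiceless stops become voiced between vowels).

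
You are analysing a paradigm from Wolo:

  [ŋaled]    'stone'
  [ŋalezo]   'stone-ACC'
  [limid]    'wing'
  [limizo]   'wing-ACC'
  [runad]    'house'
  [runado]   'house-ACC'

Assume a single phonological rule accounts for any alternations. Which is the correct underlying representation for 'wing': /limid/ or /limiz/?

/limiz/

The stem for 'wing' ends in [d] in [limid] but [z] in [limizo].
The stem 'house' ([runad], [runado]) shows [d] unchanged in both environments, so [d] cannot be basic with [z] derived before the ACC suffix.
The alternation reflects word-final hardening: voiced fricatives become stops word-finally. /z/ is underlying.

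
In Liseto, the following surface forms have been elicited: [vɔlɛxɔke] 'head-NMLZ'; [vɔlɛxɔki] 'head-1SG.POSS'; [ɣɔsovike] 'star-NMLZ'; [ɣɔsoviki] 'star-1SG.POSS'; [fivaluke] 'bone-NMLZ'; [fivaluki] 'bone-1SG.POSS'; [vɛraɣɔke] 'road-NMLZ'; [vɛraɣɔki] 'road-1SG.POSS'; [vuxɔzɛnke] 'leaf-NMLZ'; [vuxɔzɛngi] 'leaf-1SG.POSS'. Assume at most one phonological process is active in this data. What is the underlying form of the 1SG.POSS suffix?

The 1SG.POSS suffix surfaces as [-gi] and [-ki], depending on the final segment of the stem.
The NMLZ suffix, which begins with [k], is invariant after every stem; so [k] is not altered by any rule here.
So the underlying form is /-gi/, and voiced stops become voiceless after a vowel.

/-gi/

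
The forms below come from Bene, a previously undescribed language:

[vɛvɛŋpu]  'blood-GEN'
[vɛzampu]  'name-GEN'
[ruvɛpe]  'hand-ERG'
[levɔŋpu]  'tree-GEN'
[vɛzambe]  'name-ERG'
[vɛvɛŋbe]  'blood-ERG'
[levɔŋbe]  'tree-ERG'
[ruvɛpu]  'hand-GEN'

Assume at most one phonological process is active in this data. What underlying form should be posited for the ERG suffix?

The ERG suffix surfaces as [-be] and [-pe], depending on the final segment of the stem.
By contrast the GEN suffix keeps its initial [p] throughout — that segment must be underlying.
The ERG suffix is therefore /-be/ underlyingly, with post-vocalic devoicing: voiced stops become voiceless after a vowel.

/-be/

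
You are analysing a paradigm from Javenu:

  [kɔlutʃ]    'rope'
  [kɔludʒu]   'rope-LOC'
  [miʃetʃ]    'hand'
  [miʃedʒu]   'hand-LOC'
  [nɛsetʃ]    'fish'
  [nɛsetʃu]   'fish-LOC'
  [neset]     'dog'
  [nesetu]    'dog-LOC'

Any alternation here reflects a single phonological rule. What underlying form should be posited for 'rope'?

/kɔludʒ/

The stem for 'rope' ends in [tʃ] in [kɔlutʃ] but [dʒ] in [kɔludʒu].
The stem 'fish' ([nɛsetʃ], [nɛsetʃu]) shows [tʃ] unchanged in both environments, so [tʃ] cannot be basic with [dʒ] derived before the LOC suffix.
Therefore /dʒ/ is basic and [tʃ] is derived by word-final obstruent devoicing (voiced obstruents become voiceless word-finally).
The underlying form of 'rope' is therefore /kɔludʒ/.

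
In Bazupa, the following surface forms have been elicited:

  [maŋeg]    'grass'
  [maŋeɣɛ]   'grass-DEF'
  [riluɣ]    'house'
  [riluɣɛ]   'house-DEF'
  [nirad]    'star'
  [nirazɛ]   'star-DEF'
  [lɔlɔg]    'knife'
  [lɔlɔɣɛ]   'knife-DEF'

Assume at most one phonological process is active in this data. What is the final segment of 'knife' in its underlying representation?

The stem for 'knife' ends in [g] in [lɔlɔg] but [ɣ] in [lɔlɔɣɛ].
Compare 'house', with invariant [ɣ] in [riluɣ] and [riluɣɛ]: an analysis with underlying /ɣ/ and a rule producing [g] in isolation would wrongly predict alternation here too.
Therefore /g/ is basic and [ɣ] is derived by intervocalic spirantization (voiced stops become fricatives between vowels).

/g/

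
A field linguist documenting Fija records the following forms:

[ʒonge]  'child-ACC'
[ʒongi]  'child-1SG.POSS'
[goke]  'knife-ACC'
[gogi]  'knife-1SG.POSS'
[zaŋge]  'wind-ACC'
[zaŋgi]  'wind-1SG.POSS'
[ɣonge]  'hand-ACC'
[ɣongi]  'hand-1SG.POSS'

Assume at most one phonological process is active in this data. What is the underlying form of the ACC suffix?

/-ke/

The ACC suffix surfaces as [-ge] and [-ke], depending on the final segment of the stem.
By contrast the 1SG.POSS suffix keeps its initial [g] throughout — that segment must be underlying.
The ACC suffix is therefore /-ke/ underlyingly, with post-nasal voicing: voiceless stops become voiced after a nasal.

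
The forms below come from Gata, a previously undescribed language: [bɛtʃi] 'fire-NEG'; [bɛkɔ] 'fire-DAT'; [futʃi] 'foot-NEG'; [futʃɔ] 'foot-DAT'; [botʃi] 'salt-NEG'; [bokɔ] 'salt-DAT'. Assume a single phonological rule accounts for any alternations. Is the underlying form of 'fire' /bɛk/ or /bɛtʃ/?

/bɛk/

'fire' shows [tʃ] ~ [k] at the end of the stem ([bɛtʃi] vs [bɛkɔ]).
The stem 'foot' ([futʃi], [futʃɔ]) shows [tʃ] unchanged in both environments, so [tʃ] cannot be basic with [k] derived before the DAT suffix.
So /k/ is underlying, and a rule of palatalization before a front vowel — /k/ becomes palato-alveolar [tʃ] before a front vowel — gives [tʃ].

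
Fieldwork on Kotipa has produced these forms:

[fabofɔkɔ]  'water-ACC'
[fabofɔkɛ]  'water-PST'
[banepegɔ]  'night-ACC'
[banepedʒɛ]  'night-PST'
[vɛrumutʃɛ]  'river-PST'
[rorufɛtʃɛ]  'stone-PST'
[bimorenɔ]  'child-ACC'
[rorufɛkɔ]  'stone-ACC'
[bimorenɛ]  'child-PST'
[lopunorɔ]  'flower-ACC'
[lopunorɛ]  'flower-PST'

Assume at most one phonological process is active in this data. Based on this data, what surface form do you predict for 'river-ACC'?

'stone' shows [k] ~ [tʃ] at the end of the stem ([rorufɛkɔ] vs [rorufɛtʃɛ]).
The stem 'water' ([fabofɔkɔ], [fabofɔkɛ]) shows [k] unchanged in both environments, so [k] cannot be basic with [tʃ] derived before the PST suffix.
The underlying segment must be /tʃ/; palato-alveolar /tʃ/ and /dʒ/ become [k] and [g] when no front vowel follows, yielding [k] there.
The one attested form of 'river', [vɛrumutʃɛ], shows underlying /vɛrumutʃ/. Applying the same rule when no front vowel follows gives [vɛrumukɔ].

[vɛrumukɔ]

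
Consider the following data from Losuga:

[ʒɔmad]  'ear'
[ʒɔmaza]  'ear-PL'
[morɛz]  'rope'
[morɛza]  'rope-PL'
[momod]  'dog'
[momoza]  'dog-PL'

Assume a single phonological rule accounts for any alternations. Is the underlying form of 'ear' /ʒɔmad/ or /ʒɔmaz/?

/ʒɔmad/

In [ʒɔmad] and [ʒɔmaza] the final segment of 'ear' alternates: [d] ~ [z].
If /z/ were underlying and a rule turned it into [d] in isolation, 'rope' would also alternate; but it has [z] in both [morɛz] and [morɛza].
So /d/ is underlying, and a rule of intervocalic spirantization — voiced stops become fricatives between vowels — gives [z].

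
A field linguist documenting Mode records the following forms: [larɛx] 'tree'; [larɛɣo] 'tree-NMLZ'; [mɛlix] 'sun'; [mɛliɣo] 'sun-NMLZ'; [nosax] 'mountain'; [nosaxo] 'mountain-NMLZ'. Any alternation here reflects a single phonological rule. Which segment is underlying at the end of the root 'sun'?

'sun' shows [x] ~ [ɣ] at the end of the stem ([mɛlix] vs [mɛliɣo]).
If /x/ were underlying and a rule turned it into [ɣ] before the NMLZ suffix, 'mountain' would also alternate; but it has [x] in both [nosax] and [nosaxo].
Therefore /ɣ/ is basic and [x] is derived by word-final obstruent devoicing (voiced obstruents become voiceless word-finally).

/ɣ/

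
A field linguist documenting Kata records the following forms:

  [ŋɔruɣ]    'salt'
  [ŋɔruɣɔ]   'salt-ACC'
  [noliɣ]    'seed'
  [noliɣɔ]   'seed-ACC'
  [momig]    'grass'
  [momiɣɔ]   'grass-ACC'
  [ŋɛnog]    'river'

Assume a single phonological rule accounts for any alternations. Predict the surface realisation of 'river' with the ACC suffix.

[ŋɛnoɣɔ]

In [momig] and [momiɣɔ] the final segment of 'grass' alternates: [g] ~ [ɣ].
If /ɣ/ were underlying and a rule turned it into [g] in isolation, 'salt' would also alternate; but it has [ɣ] in both [ŋɔruɣ] and [ŋɔruɣɔ].
Therefore /g/ is basic and [ɣ] is derived by intervocalic spirantization (voiced stops become fricatives between vowels).
From [ŋɛnog] the stem 'river' is /ŋɛnog/; between vowels this yields [ŋɛnoɣɔ].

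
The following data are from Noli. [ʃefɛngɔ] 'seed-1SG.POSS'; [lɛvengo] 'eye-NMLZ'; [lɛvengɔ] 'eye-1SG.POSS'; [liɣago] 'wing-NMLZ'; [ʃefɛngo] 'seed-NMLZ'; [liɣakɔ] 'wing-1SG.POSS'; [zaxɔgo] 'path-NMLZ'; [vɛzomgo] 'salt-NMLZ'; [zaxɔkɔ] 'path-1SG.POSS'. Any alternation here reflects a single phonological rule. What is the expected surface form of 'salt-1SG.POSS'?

The 1SG.POSS suffix surfaces as [-gɔ] and [-kɔ], depending on the final segment of the stem.
The NMLZ suffix, which begins with [g], is invariant after every stem; so [g] is not altered by any rule here.
So the underlying form is /-kɔ/, and voiceless stops become voiced after a nasal.
After 'salt', which ends in a nasal, the suffix surfaces as [-gɔ], giving [vɛzomgɔ].

[vɛzomgɔ]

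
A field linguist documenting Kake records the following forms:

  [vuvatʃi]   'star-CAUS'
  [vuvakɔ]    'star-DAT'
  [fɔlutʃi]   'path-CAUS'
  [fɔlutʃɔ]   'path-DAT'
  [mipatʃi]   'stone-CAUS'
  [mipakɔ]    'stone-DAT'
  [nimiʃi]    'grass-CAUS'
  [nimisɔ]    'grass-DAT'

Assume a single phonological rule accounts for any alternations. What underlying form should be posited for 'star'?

The root 'star' surfaces as [vuvatʃi] and [vuvakɔ], with a stem-final [tʃ] ~ [k] alternation.
But 'path' keeps [tʃ] in both environments ([fɔlutʃi], [fɔlutʃɔ]), so there is no rule changing /tʃ/ to [k] before the DAT suffix.
Therefore /k/ is basic and [tʃ] is derived by palatalization before a front vowel (/k/ and /s/ become palato-alveolar [tʃ] and [ʃ] before a front vowel).

/vuvak/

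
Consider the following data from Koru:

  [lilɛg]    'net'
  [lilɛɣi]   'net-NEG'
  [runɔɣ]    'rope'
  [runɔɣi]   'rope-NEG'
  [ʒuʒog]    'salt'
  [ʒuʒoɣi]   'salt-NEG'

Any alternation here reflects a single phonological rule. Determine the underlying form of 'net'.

/lilɛg/

The stem for 'net' ends in [g] in [lilɛg] but [ɣ] in [lilɛɣi].
If /ɣ/ were underlying and a rule turned it into [g] in isolation, 'rope' would also alternate; but it has [ɣ] in both [runɔɣ] and [runɔɣi].
So /g/ is underlying, and a rule of intervocalic spirantization — voiced stops become fricatives between vowels — gives [ɣ].
So 'net' = /lilɛg/.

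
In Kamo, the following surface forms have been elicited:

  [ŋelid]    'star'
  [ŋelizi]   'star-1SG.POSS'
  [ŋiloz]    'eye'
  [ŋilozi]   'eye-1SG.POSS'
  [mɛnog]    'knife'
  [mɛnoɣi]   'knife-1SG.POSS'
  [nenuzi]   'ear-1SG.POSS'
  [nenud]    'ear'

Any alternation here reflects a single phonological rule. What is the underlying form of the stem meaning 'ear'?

/nenud/

'ear' shows [d] ~ [z] at the end of the stem ([nenud] vs [nenuzi]).
The stem 'eye' ([ŋiloz], [ŋilozi]) shows [z] unchanged in both environments, so [z] cannot be basic with [d] derived in isolation.
Therefore /d/ is basic and [z] is derived by intervocalic spirantization (voiced stops become fricatives between vowels).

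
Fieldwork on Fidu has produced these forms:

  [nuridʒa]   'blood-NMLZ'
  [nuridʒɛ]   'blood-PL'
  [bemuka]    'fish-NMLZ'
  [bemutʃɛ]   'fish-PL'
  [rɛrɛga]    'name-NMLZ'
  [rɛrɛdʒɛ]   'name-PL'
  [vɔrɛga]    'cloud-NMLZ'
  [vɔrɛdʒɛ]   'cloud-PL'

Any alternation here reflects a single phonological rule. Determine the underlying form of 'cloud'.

/vɔrɛg/

'cloud' shows [g] ~ [dʒ] at the end of the stem ([vɔrɛga] vs [vɔrɛdʒɛ]).
If /dʒ/ were underlying and a rule turned it into [g] before the NMLZ suffix, 'blood' would also alternate; but it has [dʒ] in both [nuridʒa] and [nuridʒɛ].
The alternation reflects palatalization before a front vowel: /k/ and /g/ become palato-alveolar [tʃ] and [dʒ] before a front vowel. /g/ is underlying.
Hence 'cloud' is /vɔrɛg/ underlyingly.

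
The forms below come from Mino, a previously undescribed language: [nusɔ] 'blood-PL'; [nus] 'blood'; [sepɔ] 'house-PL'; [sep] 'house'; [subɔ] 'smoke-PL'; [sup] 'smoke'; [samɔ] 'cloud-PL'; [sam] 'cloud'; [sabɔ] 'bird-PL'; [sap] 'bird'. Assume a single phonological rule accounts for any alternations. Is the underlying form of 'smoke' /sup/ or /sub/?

/sub/

The stem for 'smoke' ends in [b] in [subɔ] but [p] in [sup].
If /p/ were underlying and a rule turned it into [b] before the PL suffix, 'house' would also alternate; but it has [p] in both [sepɔ] and [sep].
The underlying segment must be /b/; voiced obstruents become voiceless word-finally, yielding [p] there.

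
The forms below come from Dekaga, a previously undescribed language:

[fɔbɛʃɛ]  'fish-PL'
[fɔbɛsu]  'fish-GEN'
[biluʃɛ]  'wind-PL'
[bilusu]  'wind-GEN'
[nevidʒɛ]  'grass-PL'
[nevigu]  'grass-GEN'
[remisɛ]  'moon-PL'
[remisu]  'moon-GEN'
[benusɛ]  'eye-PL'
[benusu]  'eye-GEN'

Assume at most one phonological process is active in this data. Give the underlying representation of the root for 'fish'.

In [fɔbɛʃɛ] and [fɔbɛsu] the final segment of 'fish' alternates: [ʃ] ~ [s].
The stem 'moon' ([remisɛ], [remisu]) shows [s] unchanged in both environments, so [s] cannot be basic with [ʃ] derived before the PL suffix.
Therefore /ʃ/ is basic and [s] is derived by depalatalization (palato-alveolar /dʒ/ and /ʃ/ become [g] and [s] when no front vowel follows).

/fɔbɛʃ/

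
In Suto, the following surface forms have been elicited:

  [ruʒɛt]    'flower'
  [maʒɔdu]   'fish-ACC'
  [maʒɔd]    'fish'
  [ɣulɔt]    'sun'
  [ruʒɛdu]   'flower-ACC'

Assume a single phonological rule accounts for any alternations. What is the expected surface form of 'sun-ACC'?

The stem for 'flower' ends in [d] in [ruʒɛdu] but [t] in [ruʒɛt].
The stem 'fish' ([maʒɔdu], [maʒɔd]) shows [d] unchanged in both environments, so [d] cannot be basic with [t] derived in isolation.
So /t/ is underlying, and a rule of intervocalic voicing — voiceless stops become voiced between vowels — gives [d].
The one attested form of 'sun', [ɣulɔt], shows underlying /ɣulɔt/. Applying the same rule between vowels gives [ɣulɔdu].

[ɣulɔdu]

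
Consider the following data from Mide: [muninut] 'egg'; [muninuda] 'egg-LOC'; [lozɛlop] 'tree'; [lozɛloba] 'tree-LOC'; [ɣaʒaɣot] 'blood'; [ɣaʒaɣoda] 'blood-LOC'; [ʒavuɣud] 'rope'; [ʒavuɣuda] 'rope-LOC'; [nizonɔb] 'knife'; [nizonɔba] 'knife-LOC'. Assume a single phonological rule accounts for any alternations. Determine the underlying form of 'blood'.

The root 'blood' surfaces as [ɣaʒaɣot] and [ɣaʒaɣoda], with a stem-final [t] ~ [d] alternation.
But 'rope' keeps [d] in both environments ([ʒavuɣud], [ʒavuɣuda]), so there is no rule changing /d/ to [t] in isolation.
The alternation reflects intervocalic voicing: voiceless stops become voiced between vowels. /t/ is underlying.

/ɣaʒaɣot/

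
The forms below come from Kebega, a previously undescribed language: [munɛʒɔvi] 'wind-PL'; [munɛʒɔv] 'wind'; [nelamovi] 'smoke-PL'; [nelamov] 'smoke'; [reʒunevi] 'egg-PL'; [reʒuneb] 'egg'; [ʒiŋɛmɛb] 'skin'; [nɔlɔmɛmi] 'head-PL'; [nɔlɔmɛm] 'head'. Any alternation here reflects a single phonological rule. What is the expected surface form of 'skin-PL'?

In [reʒunevi] and [reʒuneb] the final segment of 'egg' alternates: [v] ~ [b].
But 'smoke' keeps [v] in both environments ([nelamovi], [nelamov]), so there is no rule changing /v/ to [b] in isolation.
The underlying segment must be /b/; voiced stops become fricatives between vowels, yielding [v] there.
From [ʒiŋɛmɛb] the stem 'skin' is /ʒiŋɛmɛb/; between vowels this yields [ʒiŋɛmɛvi].

[ʒiŋɛmɛvi]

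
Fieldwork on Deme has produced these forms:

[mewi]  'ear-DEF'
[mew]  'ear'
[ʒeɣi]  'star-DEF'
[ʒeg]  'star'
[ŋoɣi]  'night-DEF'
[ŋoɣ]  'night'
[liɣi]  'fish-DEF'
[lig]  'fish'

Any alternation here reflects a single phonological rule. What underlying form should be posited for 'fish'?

'fish' shows [ɣ] ~ [g] at the end of the stem ([liɣi] vs [lig]).
But 'night' keeps [ɣ] in both environments ([ŋoɣi], [ŋoɣ]), so there is no rule changing /ɣ/ to [g] in isolation.
Therefore /g/ is basic and [ɣ] is derived by intervocalic spirantization (voiced stops become fricatives between vowels).

/lig/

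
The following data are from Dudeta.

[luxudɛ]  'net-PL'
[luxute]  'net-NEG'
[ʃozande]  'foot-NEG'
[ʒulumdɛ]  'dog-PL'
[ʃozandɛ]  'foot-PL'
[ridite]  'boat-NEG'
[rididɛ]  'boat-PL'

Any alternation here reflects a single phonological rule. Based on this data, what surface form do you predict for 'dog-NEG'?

The NEG suffix surfaces as [-de] and [-te], depending on the final segment of the stem.
By contrast the PL suffix keeps its initial [d] throughout — that segment must be underlying.
The NEG suffix is therefore /-te/ underlyingly, with post-nasal voicing: voiceless stops become voiced after a nasal.
After 'dog', which ends in a nasal, the suffix surfaces as [-de], giving [ʒulumde].

[ʒulumde]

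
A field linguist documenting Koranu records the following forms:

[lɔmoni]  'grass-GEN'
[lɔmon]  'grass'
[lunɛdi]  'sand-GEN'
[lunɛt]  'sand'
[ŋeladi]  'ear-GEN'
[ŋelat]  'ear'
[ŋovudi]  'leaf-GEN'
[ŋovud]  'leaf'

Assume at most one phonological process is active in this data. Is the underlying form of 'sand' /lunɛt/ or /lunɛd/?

/lunɛt/

'sand' shows [d] ~ [t] at the end of the stem ([lunɛdi] vs [lunɛt]).
Compare 'leaf', with invariant [d] in [ŋovudi] and [ŋovud]: an analysis with underlying /d/ and a rule producing [t] in isolation would wrongly predict alternation here too.
The alternation reflects intervocalic voicing: voiceless stops become voiced between vowels. /t/ is underlying.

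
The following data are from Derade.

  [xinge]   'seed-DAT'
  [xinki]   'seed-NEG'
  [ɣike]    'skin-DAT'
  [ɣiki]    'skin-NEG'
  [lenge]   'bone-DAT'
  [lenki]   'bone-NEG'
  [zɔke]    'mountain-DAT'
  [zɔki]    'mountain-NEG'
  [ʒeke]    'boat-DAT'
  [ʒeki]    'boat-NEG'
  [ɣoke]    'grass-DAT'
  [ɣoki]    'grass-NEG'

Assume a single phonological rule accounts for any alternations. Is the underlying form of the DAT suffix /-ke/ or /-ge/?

/-ge/

The DAT suffix surfaces as [-ge] and [-ke], depending on the final segment of the stem.
By contrast the NEG suffix keeps its initial [k] throughout — that segment must be underlying.
So the underlying form is /-ge/, and voiced stops become voiceless after a vowel.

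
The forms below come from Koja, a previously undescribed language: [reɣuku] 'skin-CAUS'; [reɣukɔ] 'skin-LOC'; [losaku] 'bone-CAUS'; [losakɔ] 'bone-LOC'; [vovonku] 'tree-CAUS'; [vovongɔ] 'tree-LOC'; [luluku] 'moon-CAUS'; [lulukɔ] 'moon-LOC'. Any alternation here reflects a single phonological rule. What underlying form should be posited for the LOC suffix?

/-gɔ/

The LOC suffix surfaces as [-gɔ] and [-kɔ], depending on the final segment of the stem.
The CAUS suffix, which begins with [k], is invariant after every stem; so [k] is not altered by any rule here.
The LOC suffix is therefore /-gɔ/ underlyingly, with post-vocalic devoicing: voiced stops become voiceless after a vowel.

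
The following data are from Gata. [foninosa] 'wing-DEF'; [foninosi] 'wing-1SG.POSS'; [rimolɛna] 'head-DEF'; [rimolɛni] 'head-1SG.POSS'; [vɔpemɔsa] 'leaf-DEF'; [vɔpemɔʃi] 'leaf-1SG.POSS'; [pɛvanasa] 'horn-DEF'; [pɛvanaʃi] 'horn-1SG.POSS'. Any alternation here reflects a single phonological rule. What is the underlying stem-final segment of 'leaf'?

/ʃ/

The root 'leaf' surfaces as [vɔpemɔsa] and [vɔpemɔʃi], with a stem-final [s] ~ [ʃ] alternation.
Compare 'wing', with invariant [s] in [foninosa] and [foninosi]: an analysis with underlying /s/ and a rule producing [ʃ] before the 1SG.POSS suffix would wrongly predict alternation here too.
Therefore /ʃ/ is basic and [s] is derived by depalatalization (palato-alveolar /ʃ/ becomes [s] when no front vowel follows).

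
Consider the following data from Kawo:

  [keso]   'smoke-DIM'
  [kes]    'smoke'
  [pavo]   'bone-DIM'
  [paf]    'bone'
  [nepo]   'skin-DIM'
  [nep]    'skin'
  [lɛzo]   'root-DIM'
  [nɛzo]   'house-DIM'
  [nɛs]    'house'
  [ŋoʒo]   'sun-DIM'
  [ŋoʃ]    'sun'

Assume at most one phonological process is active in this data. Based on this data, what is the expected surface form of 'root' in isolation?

[lɛs]

The root 'house' surfaces as [nɛzo] and [nɛs], with a stem-final [z] ~ [s] alternation.
Compare 'smoke', with invariant [s] in [keso] and [kes]: an analysis with underlying /s/ and a rule producing [z] before the DIM suffix would wrongly predict alternation here too.
The underlying segment must be /z/; voiced obstruents become voiceless word-finally, yielding [s] there.
The one attested form of 'root', [lɛzo], shows underlying /lɛz/. Applying the same rule word-finally gives [lɛs].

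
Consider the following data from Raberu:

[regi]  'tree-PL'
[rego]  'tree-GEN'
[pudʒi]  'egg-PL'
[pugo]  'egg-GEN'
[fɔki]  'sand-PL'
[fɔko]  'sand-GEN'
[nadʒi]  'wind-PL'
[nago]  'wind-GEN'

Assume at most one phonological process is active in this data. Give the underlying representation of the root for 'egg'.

'egg' shows [dʒ] ~ [g] at the end of the stem ([pudʒi] vs [pugo]).
Compare 'tree', with invariant [g] in [regi] and [rego]: an analysis with underlying /g/ and a rule producing [dʒ] before the PL suffix would wrongly predict alternation here too.
So /dʒ/ is underlying, and a rule of depalatalization — palato-alveolar /dʒ/ becomes [g] when no front vowel follows — gives [g].

/pudʒ/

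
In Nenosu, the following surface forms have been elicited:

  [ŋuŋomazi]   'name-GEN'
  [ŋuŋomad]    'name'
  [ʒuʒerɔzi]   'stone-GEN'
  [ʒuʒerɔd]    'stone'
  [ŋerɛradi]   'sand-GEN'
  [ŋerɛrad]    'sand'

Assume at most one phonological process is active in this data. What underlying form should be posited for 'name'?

In [ŋuŋomazi] and [ŋuŋomad] the final segment of 'name' alternates: [z] ~ [d].
But 'sand' keeps [d] in both environments ([ŋerɛradi], [ŋerɛrad]), so there is no rule changing /d/ to [z] before the GEN suffix.
Therefore /z/ is basic and [d] is derived by word-final hardening (voiced fricatives become stops word-finally).
The underlying form of 'name' is therefore /ŋuŋomaz/.

/ŋuŋomaz/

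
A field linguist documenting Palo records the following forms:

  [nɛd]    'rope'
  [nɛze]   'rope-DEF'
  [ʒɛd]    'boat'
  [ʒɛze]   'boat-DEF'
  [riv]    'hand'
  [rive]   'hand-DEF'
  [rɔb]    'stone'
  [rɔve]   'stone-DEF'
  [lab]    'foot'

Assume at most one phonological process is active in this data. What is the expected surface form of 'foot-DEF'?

[lave]

The stem for 'stone' ends in [b] in [rɔb] but [v] in [rɔve].
The stem 'hand' ([riv], [rive]) shows [v] unchanged in both environments, so [v] cannot be basic with [b] derived in isolation.
So /b/ is underlying, and a rule of intervocalic spirantization — voiced stops become fricatives between vowels — gives [v].
The one attested form of 'foot', [lab], shows underlying /lab/. Applying the same rule between vowels gives [lave].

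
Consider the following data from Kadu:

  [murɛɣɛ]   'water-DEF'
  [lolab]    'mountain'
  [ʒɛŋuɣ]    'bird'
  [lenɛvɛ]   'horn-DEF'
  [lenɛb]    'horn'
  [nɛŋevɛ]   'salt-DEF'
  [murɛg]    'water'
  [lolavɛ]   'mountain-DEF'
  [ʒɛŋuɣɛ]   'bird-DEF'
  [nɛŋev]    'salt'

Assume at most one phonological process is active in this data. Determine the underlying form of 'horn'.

'horn' shows [b] ~ [v] at the end of the stem ([lenɛb] vs [lenɛvɛ]).
The stem 'salt' ([nɛŋev], [nɛŋevɛ]) shows [v] unchanged in both environments, so [v] cannot be basic with [b] derived in isolation.
Therefore /b/ is basic and [v] is derived by intervocalic spirantization (voiced stops become fricatives between vowels).

/lenɛb/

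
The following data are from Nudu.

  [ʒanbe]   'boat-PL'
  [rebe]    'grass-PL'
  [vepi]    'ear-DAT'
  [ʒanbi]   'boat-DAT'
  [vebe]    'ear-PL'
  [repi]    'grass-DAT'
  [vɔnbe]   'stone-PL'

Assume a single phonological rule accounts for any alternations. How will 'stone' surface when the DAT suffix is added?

The DAT suffix surfaces as [-bi] and [-pi], depending on the final segment of the stem.
By contrast the PL suffix keeps its initial [b] throughout — that segment must be underlying.
So the underlying form is /-pi/, and voiceless stops become voiced after a nasal.
After 'stone', which ends in a nasal, the suffix surfaces as [-bi], giving [vɔnbi].

[vɔnbi]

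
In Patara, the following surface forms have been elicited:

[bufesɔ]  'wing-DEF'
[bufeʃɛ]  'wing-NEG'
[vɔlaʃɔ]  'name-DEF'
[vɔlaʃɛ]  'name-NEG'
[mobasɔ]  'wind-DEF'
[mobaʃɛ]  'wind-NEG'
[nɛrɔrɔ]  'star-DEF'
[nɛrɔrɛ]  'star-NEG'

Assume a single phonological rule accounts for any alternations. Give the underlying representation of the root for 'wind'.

/mobas/

The stem for 'wind' ends in [s] in [mobasɔ] but [ʃ] in [mobaʃɛ].
The stem 'name' ([vɔlaʃɔ], [vɔlaʃɛ]) shows [ʃ] unchanged in both environments, so [ʃ] cannot be basic with [s] derived before the DEF suffix.
Therefore /s/ is basic and [ʃ] is derived by palatalization before a front vowel (/s/ becomes palato-alveolar [ʃ] before a front vowel).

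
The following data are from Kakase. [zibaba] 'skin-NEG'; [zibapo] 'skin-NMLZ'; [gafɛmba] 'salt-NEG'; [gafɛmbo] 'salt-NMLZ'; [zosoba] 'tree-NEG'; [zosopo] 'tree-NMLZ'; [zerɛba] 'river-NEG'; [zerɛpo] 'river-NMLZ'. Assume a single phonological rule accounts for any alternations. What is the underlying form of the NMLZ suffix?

/-po/

The NMLZ suffix surfaces as [-bo] and [-po], depending on the final segment of the stem.
By contrast the NEG suffix keeps its initial [b] throughout — that segment must be underlying.
So the underlying form is /-po/, and voiceless stops become voiced after a nasal.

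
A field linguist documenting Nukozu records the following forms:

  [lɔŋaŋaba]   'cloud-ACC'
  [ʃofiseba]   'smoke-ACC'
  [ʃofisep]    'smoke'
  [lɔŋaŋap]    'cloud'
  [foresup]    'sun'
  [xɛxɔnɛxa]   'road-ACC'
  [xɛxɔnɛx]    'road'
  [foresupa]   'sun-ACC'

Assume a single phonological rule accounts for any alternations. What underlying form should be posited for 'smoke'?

/ʃofiseb/

'smoke' shows [b] ~ [p] at the end of the stem ([ʃofiseba] vs [ʃofisep]).
If /p/ were underlying and a rule turned it into [b] before the ACC suffix, 'sun' would also alternate; but it has [p] in both [foresupa] and [foresup].
The alternation reflects word-final obstruent devoicing: voiced obstruents become voiceless word-finally. /b/ is underlying.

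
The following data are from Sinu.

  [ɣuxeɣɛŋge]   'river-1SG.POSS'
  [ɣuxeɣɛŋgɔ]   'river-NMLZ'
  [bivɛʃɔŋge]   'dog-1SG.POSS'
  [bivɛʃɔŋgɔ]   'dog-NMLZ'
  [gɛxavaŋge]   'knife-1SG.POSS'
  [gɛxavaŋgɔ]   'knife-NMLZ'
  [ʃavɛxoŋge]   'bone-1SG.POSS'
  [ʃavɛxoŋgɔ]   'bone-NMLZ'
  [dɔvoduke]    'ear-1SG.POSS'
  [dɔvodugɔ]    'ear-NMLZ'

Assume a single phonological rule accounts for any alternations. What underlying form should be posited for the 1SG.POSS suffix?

/-ke/

The 1SG.POSS suffix surfaces as [-ge] and [-ke], depending on the final segment of the stem.
The NMLZ suffix, which begins with [g], is invariant after every stem; so [g] is not altered by any rule here.
So the underlying form is /-ke/, and voiceless stops become voiced after a nasal.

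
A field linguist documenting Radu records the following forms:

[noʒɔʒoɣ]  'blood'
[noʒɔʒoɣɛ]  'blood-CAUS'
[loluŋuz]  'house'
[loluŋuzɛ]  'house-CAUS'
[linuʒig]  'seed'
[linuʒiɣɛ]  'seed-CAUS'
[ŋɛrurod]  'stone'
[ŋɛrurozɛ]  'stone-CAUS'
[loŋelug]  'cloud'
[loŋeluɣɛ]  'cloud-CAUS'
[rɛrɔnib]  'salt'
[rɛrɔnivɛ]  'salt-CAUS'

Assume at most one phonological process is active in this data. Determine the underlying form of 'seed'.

/linuʒig/

'seed' shows [g] ~ [ɣ] at the end of the stem ([linuʒig] vs [linuʒiɣɛ]).
Compare 'blood', with invariant [ɣ] in [noʒɔʒoɣ] and [noʒɔʒoɣɛ]: an analysis with underlying /ɣ/ and a rule producing [g] in isolation would wrongly predict alternation here too.
The underlying segment must be /g/; voiced stops become fricatives between vowels, yielding [ɣ] there.
So 'seed' = /linuʒig/.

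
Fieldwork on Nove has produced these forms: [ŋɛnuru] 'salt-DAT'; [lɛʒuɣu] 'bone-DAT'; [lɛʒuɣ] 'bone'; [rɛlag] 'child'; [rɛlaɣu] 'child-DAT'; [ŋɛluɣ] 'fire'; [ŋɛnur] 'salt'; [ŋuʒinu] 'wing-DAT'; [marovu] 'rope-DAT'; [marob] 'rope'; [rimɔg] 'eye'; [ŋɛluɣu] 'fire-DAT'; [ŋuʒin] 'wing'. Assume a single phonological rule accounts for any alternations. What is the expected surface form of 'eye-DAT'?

The stem for 'child' ends in [g] in [rɛlag] but [ɣ] in [rɛlaɣu].
If /ɣ/ were underlying and a rule turned it into [g] in isolation, 'fire' would also alternate; but it has [ɣ] in both [ŋɛluɣ] and [ŋɛluɣu].
The underlying segment must be /g/; voiced stops become fricatives between vowels, yielding [ɣ] there.
The one attested form of 'eye', [rimɔg], shows underlying /rimɔg/. Applying the same rule between vowels gives [rimɔɣu].

[rimɔɣu]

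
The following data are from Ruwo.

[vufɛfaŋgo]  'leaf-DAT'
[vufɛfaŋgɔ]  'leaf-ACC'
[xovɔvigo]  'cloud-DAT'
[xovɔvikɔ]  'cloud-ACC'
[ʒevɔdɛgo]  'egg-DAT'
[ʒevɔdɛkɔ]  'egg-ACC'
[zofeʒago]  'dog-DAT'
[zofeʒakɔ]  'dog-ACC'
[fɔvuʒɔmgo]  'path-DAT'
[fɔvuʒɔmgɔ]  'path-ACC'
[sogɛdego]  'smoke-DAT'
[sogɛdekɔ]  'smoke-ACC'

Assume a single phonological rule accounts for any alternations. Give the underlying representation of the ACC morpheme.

/-kɔ/

The ACC morpheme has two allomorphs, [-gɔ] and [-kɔ].
The DAT suffix, which begins with [g], is invariant after every stem; so [g] is not altered by any rule here.
So the underlying form is /-kɔ/, and voiceless stops become voiced after a nasal.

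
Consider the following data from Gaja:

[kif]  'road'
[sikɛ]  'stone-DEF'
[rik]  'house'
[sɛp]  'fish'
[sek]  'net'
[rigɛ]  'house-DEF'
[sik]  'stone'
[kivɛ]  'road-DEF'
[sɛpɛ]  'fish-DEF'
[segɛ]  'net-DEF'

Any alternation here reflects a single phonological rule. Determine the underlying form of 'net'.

/seg/

The root 'net' surfaces as [sek] and [segɛ], with a stem-final [k] ~ [g] alternation.
The stem 'stone' ([sik], [sikɛ]) shows [k] unchanged in both environments, so [k] cannot be basic with [g] derived before the DEF suffix.
So /g/ is underlying, and a rule of word-final obstruent devoicing — voiced obstruents become voiceless word-finally — gives [k].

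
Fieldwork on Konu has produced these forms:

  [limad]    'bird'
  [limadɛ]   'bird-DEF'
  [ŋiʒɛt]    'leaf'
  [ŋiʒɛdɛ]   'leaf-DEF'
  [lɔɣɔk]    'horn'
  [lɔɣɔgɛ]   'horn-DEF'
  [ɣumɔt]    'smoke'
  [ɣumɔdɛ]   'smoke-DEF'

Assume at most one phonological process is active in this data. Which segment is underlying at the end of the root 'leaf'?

/t/

The stem for 'leaf' ends in [t] in [ŋiʒɛt] but [d] in [ŋiʒɛdɛ].
If /d/ were underlying and a rule turned it into [t] in isolation, 'bird' would also alternate; but it has [d] in both [limad] and [limadɛ].
The underlying segment must be /t/; voiceless stops become voiced between vowels, yielding [d] there.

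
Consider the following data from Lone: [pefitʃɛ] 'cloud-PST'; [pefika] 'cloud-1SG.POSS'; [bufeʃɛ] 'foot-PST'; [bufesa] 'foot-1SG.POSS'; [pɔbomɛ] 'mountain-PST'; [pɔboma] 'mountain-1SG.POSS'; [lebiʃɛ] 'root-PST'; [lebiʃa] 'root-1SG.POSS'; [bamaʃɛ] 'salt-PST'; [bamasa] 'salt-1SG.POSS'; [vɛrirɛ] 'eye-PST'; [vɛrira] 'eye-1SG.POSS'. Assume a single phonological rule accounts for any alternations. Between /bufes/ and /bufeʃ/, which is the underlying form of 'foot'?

/bufes/

The stem for 'foot' ends in [ʃ] in [bufeʃɛ] but [s] in [bufesa].
But 'root' keeps [ʃ] in both environments ([lebiʃɛ], [lebiʃa]), so there is no rule changing /ʃ/ to [s] before the 1SG.POSS suffix.
Therefore /s/ is basic and [ʃ] is derived by palatalization before a front vowel (/k/ and /s/ become palato-alveolar [tʃ] and [ʃ] before a front vowel).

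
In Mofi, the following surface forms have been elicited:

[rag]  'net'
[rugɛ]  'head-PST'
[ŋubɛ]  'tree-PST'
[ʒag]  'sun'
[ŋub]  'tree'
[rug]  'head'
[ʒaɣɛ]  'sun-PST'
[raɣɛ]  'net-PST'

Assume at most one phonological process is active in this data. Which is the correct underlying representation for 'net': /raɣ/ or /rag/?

/raɣ/

The root 'net' surfaces as [raɣɛ] and [rag], with a stem-final [ɣ] ~ [g] alternation.
The stem 'head' ([rugɛ], [rug]) shows [g] unchanged in both environments, so [g] cannot be basic with [ɣ] derived before the PST suffix.
So /ɣ/ is underlying, and a rule of word-final hardening — voiced fricatives become stops word-finally — gives [g].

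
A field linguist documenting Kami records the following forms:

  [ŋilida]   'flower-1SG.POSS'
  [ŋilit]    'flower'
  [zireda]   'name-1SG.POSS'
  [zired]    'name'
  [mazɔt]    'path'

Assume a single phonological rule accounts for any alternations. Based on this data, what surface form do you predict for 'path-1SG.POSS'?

[mazɔda]

In [ŋilida] and [ŋilit] the final segment of 'flower' alternates: [d] ~ [t].
The stem 'name' ([zireda], [zired]) shows [d] unchanged in both environments, so [d] cannot be basic with [t] derived in isolation.
The underlying segment must be /t/; voiceless stops become voiced between vowels, yielding [d] there.
The one attested form of 'path', [mazɔt], shows underlying /mazɔt/. Applying the same rule between vowels gives [mazɔda].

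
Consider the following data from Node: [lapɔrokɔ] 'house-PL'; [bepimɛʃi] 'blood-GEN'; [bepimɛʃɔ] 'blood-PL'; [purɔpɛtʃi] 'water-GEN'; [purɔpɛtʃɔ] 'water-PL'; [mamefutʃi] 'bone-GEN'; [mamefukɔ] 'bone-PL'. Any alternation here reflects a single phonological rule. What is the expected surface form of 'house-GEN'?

'bone' shows [tʃ] ~ [k] at the end of the stem ([mamefutʃi] vs [mamefukɔ]).
The stem 'water' ([purɔpɛtʃi], [purɔpɛtʃɔ]) shows [tʃ] unchanged in both environments, so [tʃ] cannot be basic with [k] derived before the PL suffix.
So /k/ is underlying, and a rule of palatalization before a front vowel — /k/ becomes palato-alveolar [tʃ] before a front vowel — gives [tʃ].
The one attested form of 'house', [lapɔrokɔ], shows underlying /lapɔrok/. Applying the same rule before a front vowel gives [lapɔrotʃi].

[lapɔrotʃi]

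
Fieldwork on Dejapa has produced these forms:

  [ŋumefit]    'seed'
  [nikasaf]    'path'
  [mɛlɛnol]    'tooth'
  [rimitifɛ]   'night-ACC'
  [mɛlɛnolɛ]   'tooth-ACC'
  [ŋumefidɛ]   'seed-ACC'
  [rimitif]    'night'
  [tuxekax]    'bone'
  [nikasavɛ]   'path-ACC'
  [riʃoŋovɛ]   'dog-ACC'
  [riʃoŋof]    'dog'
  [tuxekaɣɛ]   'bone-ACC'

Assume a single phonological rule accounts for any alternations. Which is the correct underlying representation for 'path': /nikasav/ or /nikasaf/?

/nikasav/

The stem for 'path' ends in [v] in [nikasavɛ] but [f] in [nikasaf].
But 'night' keeps [f] in both environments ([rimitifɛ], [rimitif]), so there is no rule changing /f/ to [v] before the ACC suffix.
The underlying segment must be /v/; voiced obstruents become voiceless word-finally, yielding [f] there.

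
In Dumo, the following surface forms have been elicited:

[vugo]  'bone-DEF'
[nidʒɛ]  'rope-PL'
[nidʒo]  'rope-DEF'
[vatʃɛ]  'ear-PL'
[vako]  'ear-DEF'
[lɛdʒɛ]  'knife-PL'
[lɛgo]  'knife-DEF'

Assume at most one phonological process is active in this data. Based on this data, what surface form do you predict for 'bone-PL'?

The stem for 'knife' ends in [dʒ] in [lɛdʒɛ] but [g] in [lɛgo].
If /dʒ/ were underlying and a rule turned it into [g] before the DEF suffix, 'rope' would also alternate; but it has [dʒ] in both [nidʒɛ] and [nidʒo].
The underlying segment must be /g/; /k/ and /g/ become palato-alveolar [tʃ] and [dʒ] before a front vowel, yielding [dʒ] there.
From [vugo] the stem 'bone' is /vug/; before a front vowel this yields [vudʒɛ].

[vudʒɛ]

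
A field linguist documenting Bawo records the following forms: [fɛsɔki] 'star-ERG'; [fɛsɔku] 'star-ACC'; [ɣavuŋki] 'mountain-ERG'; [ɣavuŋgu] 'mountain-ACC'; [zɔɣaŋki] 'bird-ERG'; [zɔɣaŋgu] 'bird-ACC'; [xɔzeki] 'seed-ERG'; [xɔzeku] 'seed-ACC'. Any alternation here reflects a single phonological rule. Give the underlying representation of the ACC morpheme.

The ACC morpheme has two allomorphs, [-gu] and [-ku].
The ERG suffix, which begins with [k], is invariant after every stem; so [k] is not altered by any rule here.
So the underlying form is /-gu/, and voiced stops become voiceless after a vowel.

/-gu/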